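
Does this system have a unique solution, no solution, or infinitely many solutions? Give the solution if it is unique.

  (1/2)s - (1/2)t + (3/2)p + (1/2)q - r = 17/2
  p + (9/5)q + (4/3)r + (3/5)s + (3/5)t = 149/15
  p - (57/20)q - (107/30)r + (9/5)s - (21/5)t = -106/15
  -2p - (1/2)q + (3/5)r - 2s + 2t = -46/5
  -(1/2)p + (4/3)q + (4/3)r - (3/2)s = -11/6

Row-reduce:
R1 ← R1 / (3/2).
R2 ← R2 − 1·R1.
R3 ← R3 − 1·R1.
R4 ← R4 + 2·R1.
R5 ← R5 + 1/2·R1.
R2 ← R2 / (22/15).
R1 ← R1 − 1/3·R2.
R3 ← R3 + 191/60·R2.
R4 ← R4 − 1/6·R2.
R5 ← R5 − 3/2·R2.
R3 ← R3 / (317/220).
R1 ← R1 + 37/33·R3.
R2 ← R2 − 15/11·R3.
R4 ← R4 + 317/330·R3.
R5 ← R5 + 23/22·R3.
Swap R4 and R5.
R4 ← R4 / (-116/951).
R1 ← R1 − 591/317·R4.
R2 ← R2 + 556/317·R4.
R3 ← R3 − 450/317·R4.
Row 5 reduces to 0 = -2/3, a contradiction. The system is inconsistent.

no solution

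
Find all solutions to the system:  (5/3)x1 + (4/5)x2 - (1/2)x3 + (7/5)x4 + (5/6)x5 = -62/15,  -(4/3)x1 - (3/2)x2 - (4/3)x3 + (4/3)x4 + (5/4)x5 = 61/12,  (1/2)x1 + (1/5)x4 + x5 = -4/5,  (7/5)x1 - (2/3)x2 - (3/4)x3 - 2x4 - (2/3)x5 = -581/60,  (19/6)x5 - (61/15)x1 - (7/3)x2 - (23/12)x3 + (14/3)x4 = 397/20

infinitely many solutions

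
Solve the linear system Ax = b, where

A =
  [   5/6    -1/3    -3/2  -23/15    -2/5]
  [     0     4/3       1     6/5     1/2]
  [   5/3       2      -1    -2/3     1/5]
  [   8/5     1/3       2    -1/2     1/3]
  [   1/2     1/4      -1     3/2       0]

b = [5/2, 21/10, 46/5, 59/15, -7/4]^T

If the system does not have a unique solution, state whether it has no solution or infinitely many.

infinitely many solutions

Row-reduce:
R1 ← R1 / (5/6).
R3 ← R3 − 5/3·R1.
R4 ← R4 − 8/5·R1.
R5 ← R5 − 1/2·R1.
R2 ← R2 / (4/3).
R1 ← R1 + 2/5·R2.
R3 ← R3 − 8/3·R2.
R4 ← R4 − 73/75·R2.
R5 ← R5 − 9/20·R2.
Swap R3 and R4.
R3 ← R3 / (83/20).
R1 ← R1 + 3/2·R3.
R2 ← R2 − 3/4·R3.
R5 ← R5 + 7/16·R3.
Swap R4 and R5.
R4 ← R4 / (36193/16600).
R1 ← R1 + 379/415·R4.
R2 ← R2 − 2559/4150·R4.
R3 ← R3 − 784/2075·R4.
Rank is 4 with 5 unknowns, leaving x_5 free.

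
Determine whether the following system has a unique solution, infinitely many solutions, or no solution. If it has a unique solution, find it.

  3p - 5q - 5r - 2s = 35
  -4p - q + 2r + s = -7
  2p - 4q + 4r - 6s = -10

Row-reduce:
R1 ← R1 / (3).
R2 ← R2 + 4·R1.
R3 ← R3 − 2·R1.
R2 ← R2 / (-23/3).
R1 ← R1 + 5/3·R2.
R3 ← R3 + 2/3·R2.
R3 ← R3 / (178/23).
R1 ← R1 + 15/23·R3.
R2 ← R2 − 14/23·R3.
Rank is 3 with 4 unknowns, leaving s free.

infinitely many solutions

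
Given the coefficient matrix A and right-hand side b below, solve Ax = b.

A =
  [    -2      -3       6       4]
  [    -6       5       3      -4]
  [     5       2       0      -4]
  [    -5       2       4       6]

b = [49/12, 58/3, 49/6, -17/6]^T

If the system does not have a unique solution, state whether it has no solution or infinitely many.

Row-reduce the augmented matrix:
R1 ← R1 / (-2).
R2 ← R2 + 6·R1.
R3 ← R3 − 5·R1.
R4 ← R4 + 5·R1.
R2 ← R2 / (14).
R1 ← R1 − 3/2·R2.
R3 ← R3 + 11/2·R2.
R4 ← R4 − 19/2·R2.
R3 ← R3 / (255/28).
R1 ← R1 + 39/28·R3.
R2 ← R2 + 15/14·R3.
R4 ← R4 + 23/28·R3.
R4 ← R4 / (1742/255).
R1 ← R1 + 28/85·R4.
R2 ← R2 + 20/17·R4.
R3 ← R3 + 8/255·R4.
Reading off the reduced rows gives x_1 = -1/3, x_2 = 1/4, x_3 = 9/4, x_4 = -7/3.

x_1 = -1/3, x_2 = 1/4, x_3 = 9/4, x_4 = -7/3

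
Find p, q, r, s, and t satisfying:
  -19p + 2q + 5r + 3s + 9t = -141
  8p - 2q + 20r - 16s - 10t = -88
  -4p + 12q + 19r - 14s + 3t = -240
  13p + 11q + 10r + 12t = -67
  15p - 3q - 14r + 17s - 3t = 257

Row-reduce the augmented matrix:
R1 ← R1 / (-19).
R2 ← R2 − 8·R1.
R3 ← R3 + 4·R1.
R4 ← R4 − 13·R1.
R5 ← R5 − 15·R1.
R2 ← R2 / (-22/19).
R1 ← R1 + 2/19·R2.
R3 ← R3 − 220/19·R2.
R4 ← R4 − 235/19·R2.
R5 ← R5 + 27/19·R2.
R3 ← R3 / (239).
R1 ← R1 + 25/11·R3.
R2 ← R2 + 210/11·R3.
R4 ← R4 − 2745/11·R3.
R5 ← R5 + 409/11·R3.
R4 ← R4 / (36239/2629).
R1 ← R1 + 943/2629·R4.
R2 ← R2 + 560/2629·R4.
R3 ← R3 + 162/239·R4.
R5 ← R5 − 32210/2629·R4.
R5 ← R5 / (-59784/5177).
R1 ← R1 + 443/5177·R5.
R2 ← R2 − 3783/5177·R5.
R3 ← R3 − 2627/5177·R5.
R4 ← R4 − 5825/5177·R5.
Reading off the reduced rows gives p = 5, q = -4, r = -4, s = 6, t = -4.

p = 5, q = -4, r = -4, s = 6, t = -4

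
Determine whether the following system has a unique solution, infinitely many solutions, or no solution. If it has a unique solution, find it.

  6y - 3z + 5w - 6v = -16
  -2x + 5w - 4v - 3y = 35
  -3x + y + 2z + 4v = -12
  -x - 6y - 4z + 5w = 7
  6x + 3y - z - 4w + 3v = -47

Row-reduce the augmented matrix:
Swap R1 and R2.
R1 ← R1 / (-2).
R3 ← R3 + 3·R1.
R4 ← R4 + 1·R1.
R5 ← R5 − 6·R1.
R2 ← R2 / (6).
R1 ← R1 − 3/2·R2.
R3 ← R3 − 11/2·R2.
R4 ← R4 + 9/2·R2.
R5 ← R5 + 6·R2.
R3 ← R3 / (19/4).
R1 ← R1 − 3/4·R3.
R2 ← R2 + 1/2·R3.
R4 ← R4 + 25/4·R3.
R5 ← R5 + 4·R3.
R4 ← R4 / (-550/57).
R1 ← R1 + 35/19·R4.
R2 ← R2 + 25/57·R4.
R3 ← R3 + 145/57·R4.
R5 ← R5 − 332/57·R4.
R5 ← R5 / (487/55).
R1 ← R1 + 26/11·R5.
R2 ← R2 + 2/11·R5.
R3 ← R3 + 16/11·R5.
R4 ← R4 + 102/55·R5.
Reading off the reduced rows gives x = -3, y = -5, z = 4, w = -2, v = -6.

x = -3, y = -5, z = 4, w = -2, v = -6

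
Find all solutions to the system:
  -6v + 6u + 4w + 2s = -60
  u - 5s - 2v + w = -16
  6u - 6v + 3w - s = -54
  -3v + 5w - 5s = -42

u = -2, v = 4, w = -6, s = 0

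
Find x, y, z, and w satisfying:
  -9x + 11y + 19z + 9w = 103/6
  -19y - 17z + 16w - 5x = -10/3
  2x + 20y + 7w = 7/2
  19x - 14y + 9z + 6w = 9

x = 0, y = 0, z = 2/3, w = 1/2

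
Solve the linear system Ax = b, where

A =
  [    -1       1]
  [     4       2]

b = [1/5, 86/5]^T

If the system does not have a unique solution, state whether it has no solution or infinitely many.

From equation 1: x_1 = -1/5 + x_2.
Substitute into equation 2 and solve: x_2 = 3.
Then x_1 = 14/5.

x_1 = 14/5, x_2 = 3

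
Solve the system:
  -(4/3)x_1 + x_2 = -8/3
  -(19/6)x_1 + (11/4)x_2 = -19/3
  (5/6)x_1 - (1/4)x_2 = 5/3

x_1 = 2, x_2 = 0

Row-reduce the augmented matrix:
R1 ← R1 / (-4/3).
R2 ← R2 + 19/6·R1.
R3 ← R3 − 5/6·R1.
R2 ← R2 / (3/8).
R1 ← R1 + 3/4·R2.
R3 ← R3 − 3/8·R2.
R3 reduces to 0 = 0, so the extra equation is consistent.
Reading off the reduced rows gives x_1 = 2, x_2 = 0.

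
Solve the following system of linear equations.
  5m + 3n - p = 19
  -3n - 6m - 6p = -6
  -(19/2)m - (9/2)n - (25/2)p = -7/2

no solution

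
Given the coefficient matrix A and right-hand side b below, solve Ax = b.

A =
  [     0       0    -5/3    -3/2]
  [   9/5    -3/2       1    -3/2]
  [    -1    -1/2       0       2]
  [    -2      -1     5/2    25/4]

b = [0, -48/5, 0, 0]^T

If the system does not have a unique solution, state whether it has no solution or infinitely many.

infinitely many solutions

Row-reduce:
Swap R1 and R2.
R1 ← R1 / (9/5).
R3 ← R3 + 1·R1.
R4 ← R4 + 2·R1.
Swap R2 and R3.
R2 ← R2 / (-4/3).
R1 ← R1 + 5/6·R2.
R4 ← R4 + 8/3·R2.
R3 ← R3 / (-5/3).
R1 ← R1 − 5/24·R3.
R2 ← R2 + 5/12·R3.
R4 ← R4 − 5/2·R3.
Rank is 3 with 4 unknowns, leaving x_4 free.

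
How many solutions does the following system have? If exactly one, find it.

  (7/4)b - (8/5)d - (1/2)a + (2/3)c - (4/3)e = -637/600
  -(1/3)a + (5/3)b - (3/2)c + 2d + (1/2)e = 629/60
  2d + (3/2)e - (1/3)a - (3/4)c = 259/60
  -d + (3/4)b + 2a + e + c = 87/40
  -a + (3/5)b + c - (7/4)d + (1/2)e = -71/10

a = 5/2, b = 5/2, c = -2, d = 11/5, e = -1/2

Row-reduce the augmented matrix:
R1 ← R1 / (-1/2).
R2 ← R2 + 1/3·R1.
R3 ← R3 + 1/3·R1.
R4 ← R4 − 2·R1.
R5 ← R5 + 1·R1.
R2 ← R2 / (1/2).
R1 ← R1 + 7/2·R2.
R3 ← R3 + 7/6·R2.
R4 ← R4 − 31/4·R2.
R5 ← R5 + 29/10·R2.
R3 ← R3 / (-619/108).
R1 ← R1 + 269/18·R3.
R2 ← R2 + 35/9·R3.
R4 ← R4 − 1217/36·R3.
R5 ← R5 + 209/18·R3.
R4 ← R4 / (16588/3095).
R1 ← R1 + 1230/619·R4.
R2 ← R2 + 2484/3095·R4.
R3 ← R3 + 1104/619·R4.
R5 ← R5 + 91117/61900·R4.
R5 ← R5 / (587/320).
R1 ← R1 − 45/104·R5.
R2 ← R2 − 3/52·R5.
R3 ← R3 − 19/13·R5.
R4 ← R4 − 285/208·R5.
Reading off the reduced rows gives a = 5/2, b = 5/2, c = -2, d = 11/5, e = -1/2.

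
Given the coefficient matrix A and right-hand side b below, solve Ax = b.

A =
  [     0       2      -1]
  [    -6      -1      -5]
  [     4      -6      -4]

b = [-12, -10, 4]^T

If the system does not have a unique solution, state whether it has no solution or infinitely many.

Row-reduce the augmented matrix:
Swap R1 and R2.
R1 ← R1 / (-6).
R3 ← R3 − 4·R1.
R2 ← R2 / (2).
R1 ← R1 − 1/6·R2.
R3 ← R3 + 20/3·R2.
R3 ← R3 / (-32/3).
R1 ← R1 − 11/12·R3.
R2 ← R2 + 1/2·R3.
Reading off the reduced rows gives x_1 = -1, x_2 = -4, x_3 = 4.

x_1 = -1, x_2 = -4, x_3 = 4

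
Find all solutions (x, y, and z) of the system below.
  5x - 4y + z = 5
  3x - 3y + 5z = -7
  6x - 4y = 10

x = 3, y = 2, z = -2

Row-reduce the augmented matrix:
R1 ← R1 / (5).
R2 ← R2 − 3·R1.
R3 ← R3 − 6·R1.
R2 ← R2 / (-3/5).
R1 ← R1 + 4/5·R2.
R3 ← R3 − 4/5·R2.
R3 ← R3 / (14/3).
R1 ← R1 + 17/3·R3.
R2 ← R2 + 22/3·R3.
Reading off the reduced rows gives x = 3, y = 2, z = -2.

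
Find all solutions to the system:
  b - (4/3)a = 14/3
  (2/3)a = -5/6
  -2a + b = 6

Row-reduce:
R1 ← R1 / (-4/3).
R2 ← R2 − 2/3·R1.
R3 ← R3 + 2·R1.
R2 ← R2 / (1/2).
R1 ← R1 + 3/4·R2.
R3 ← R3 + 1/2·R2.
Row 3 reduces to 0 = 1/2, a contradiction. The system is inconsistent.

no solution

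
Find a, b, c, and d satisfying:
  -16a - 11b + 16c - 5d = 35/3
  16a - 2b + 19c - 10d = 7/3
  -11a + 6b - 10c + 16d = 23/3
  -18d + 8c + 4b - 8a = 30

a = -1, b = 2, c = 1, d = -1/3

Row-reduce the augmented matrix:
R1 ← R1 / (-16).
R2 ← R2 − 16·R1.
R3 ← R3 + 11·R1.
R4 ← R4 + 8·R1.
R2 ← R2 / (-13).
R1 ← R1 − 11/16·R2.
R3 ← R3 − 217/16·R2.
R4 ← R4 − 19/2·R2.
R3 ← R3 / (3227/208).
R1 ← R1 − 177/208·R3.
R2 ← R2 + 35/13·R3.
R4 ← R4 − 665/26·R3.
R4 ← R4 / (-15078/461).
R1 ← R1 + 2222/3227·R4.
R2 ← R2 − 835/461·R4.
R3 ← R3 − 788/3227·R4.
Reading off the reduced rows gives a = -1, b = 2, c = 1, d = -1/3.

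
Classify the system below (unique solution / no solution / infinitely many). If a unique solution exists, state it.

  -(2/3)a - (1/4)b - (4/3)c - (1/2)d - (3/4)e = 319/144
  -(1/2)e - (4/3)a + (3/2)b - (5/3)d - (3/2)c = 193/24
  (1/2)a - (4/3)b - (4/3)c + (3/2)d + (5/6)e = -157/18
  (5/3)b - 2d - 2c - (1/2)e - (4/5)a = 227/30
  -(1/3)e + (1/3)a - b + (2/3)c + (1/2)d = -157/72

Row-reduce the augmented matrix:
R1 ← R1 / (-2/3).
R2 ← R2 + 4/3·R1.
R3 ← R3 − 1/2·R1.
R4 ← R4 + 4/5·R1.
R5 ← R5 − 1/3·R1.
R2 ← R2 / (2).
R1 ← R1 − 3/8·R2.
R3 ← R3 + 73/48·R2.
R4 ← R4 − 59/30·R2.
R5 ← R5 + 9/8·R2.
R3 ← R3 / (-833/576).
R1 ← R1 − 57/32·R3.
R2 ← R2 − 7/12·R3.
R4 ← R4 + 557/360·R3.
R5 ← R5 − 21/32·R3.
R4 ← R4 / (-17564/12495).
R1 ← R1 − 1363/833·R4.
R2 ← R2 + 10/119·R4.
R3 ← R3 + 356/833·R4.
R5 ← R5 − 37/238·R4.
R5 ← R5 / (28579/210768).
R1 ← R1 − 8585/35128·R5.
R2 ← R2 − 17859/17564·R5.
R3 ← R3 + 1759/8782·R5.
R4 ← R4 − 42149/35128·R5.
Reading off the reduced rows gives a = -7/4, b = 9/4, c = 2/3, d = -5/4, e = -5/2.

a = -7/4, b = 9/4, c = 2/3, d = -5/4, e = -5/2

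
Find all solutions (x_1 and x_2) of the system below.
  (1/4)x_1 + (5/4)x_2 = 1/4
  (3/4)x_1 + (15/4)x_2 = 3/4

Row-reduce:
R1 ← R1 / (1/4).
R2 ← R2 − 3/4·R1.
Rank is 1 with 2 unknowns, leaving x_2 free.

infinitely many solutions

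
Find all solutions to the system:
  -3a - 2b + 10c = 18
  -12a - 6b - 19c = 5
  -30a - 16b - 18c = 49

no solution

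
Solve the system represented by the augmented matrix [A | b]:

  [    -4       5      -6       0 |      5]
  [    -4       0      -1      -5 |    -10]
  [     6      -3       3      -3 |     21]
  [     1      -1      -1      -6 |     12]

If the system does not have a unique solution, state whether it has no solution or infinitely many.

x_1 = 5, x_2 = 5, x_3 = 0, x_4 = -2

Row-reduce the augmented matrix:
R1 ← R1 / (-4).
R2 ← R2 + 4·R1.
R3 ← R3 − 6·R1.
R4 ← R4 − 1·R1.
R2 ← R2 / (-5).
R1 ← R1 + 5/4·R2.
R3 ← R3 − 9/2·R2.
R4 ← R4 − 1/4·R2.
R3 ← R3 / (-3/2).
R1 ← R1 − 1/4·R3.
R2 ← R2 + 1·R3.
R4 ← R4 + 9/4·R3.
R4 ← R4 / (5).
R2 ← R2 − 6·R4.
R3 ← R3 − 5·R4.
Reading off the reduced rows gives x_1 = 5, x_2 = 5, x_3 = 0, x_4 = -2.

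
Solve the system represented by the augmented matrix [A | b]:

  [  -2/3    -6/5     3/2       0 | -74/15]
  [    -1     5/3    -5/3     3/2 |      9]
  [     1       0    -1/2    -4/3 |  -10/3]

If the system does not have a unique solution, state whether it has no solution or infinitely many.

infinitely many solutions

Row-reduce:
R1 ← R1 / (-2/3).
R2 ← R2 + 1·R1.
R3 ← R3 − 1·R1.
R2 ← R2 / (52/15).
R1 ← R1 − 9/5·R2.
R3 ← R3 + 9/5·R2.
R3 ← R3 / (-59/208).
R1 ← R1 + 45/208·R3.
R2 ← R2 + 235/208·R3.
Rank is 3 with 4 unknowns, leaving x_4 free.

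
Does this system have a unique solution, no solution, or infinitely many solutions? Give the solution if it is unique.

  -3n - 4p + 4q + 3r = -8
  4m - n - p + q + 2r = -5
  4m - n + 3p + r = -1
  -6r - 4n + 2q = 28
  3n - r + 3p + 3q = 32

Row-reduce the augmented matrix:
Swap R1 and R2.
R1 ← R1 / (4).
R3 ← R3 − 4·R1.
R2 ← R2 / (-3).
R1 ← R1 + 1/4·R2.
R4 ← R4 + 4·R2.
R5 ← R5 − 3·R2.
R3 ← R3 / (4).
R1 ← R1 − 1/12·R3.
R2 ← R2 − 4/3·R3.
R4 ← R4 − 16/3·R3.
R5 ← R5 + 1·R3.
R4 ← R4 / (-2).
R1 ← R1 + 1/16·R4.
R2 ← R2 + 1·R4.
R3 ← R3 + 1/4·R4.
R5 ← R5 − 27/4·R4.
R5 ← R5 / (-55/2).
R1 ← R1 − 13/24·R5.
R2 ← R2 − 11/3·R5.
R3 ← R3 − 5/6·R5.
R4 ← R4 − 13/3·R5.
Reading off the reduced rows gives m = 1, n = 3, p = 1, q = 5, r = -5.

m = 1, n = 3, p = 1, q = 5, r = -5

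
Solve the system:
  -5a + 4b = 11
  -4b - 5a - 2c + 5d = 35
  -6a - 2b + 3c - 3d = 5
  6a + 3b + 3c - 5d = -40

a = -3, b = -1, c = -3, d = 2

Row-reduce the augmented matrix:
R1 ← R1 / (-5).
R2 ← R2 + 5·R1.
R3 ← R3 + 6·R1.
R4 ← R4 − 6·R1.
R2 ← R2 / (-8).
R1 ← R1 + 4/5·R2.
R3 ← R3 + 34/5·R2.
R4 ← R4 − 39/5·R2.
R3 ← R3 / (47/10).
R1 ← R1 − 1/5·R3.
R2 ← R2 − 1/4·R3.
R4 ← R4 − 21/20·R3.
R4 ← R4 / (281/188).
R1 ← R1 + 9/47·R4.
R2 ← R2 + 45/188·R4.
R3 ← R3 + 145/94·R4.
Reading off the reduced rows gives a = -3, b = -1, c = -3, d = 2.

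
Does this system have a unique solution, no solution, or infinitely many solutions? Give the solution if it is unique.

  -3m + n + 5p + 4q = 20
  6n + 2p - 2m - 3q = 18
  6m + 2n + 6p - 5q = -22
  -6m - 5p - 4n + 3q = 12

Row-reduce the augmented matrix:
R1 ← R1 / (-3).
R2 ← R2 + 2·R1.
R3 ← R3 − 6·R1.
R4 ← R4 + 6·R1.
R2 ← R2 / (16/3).
R1 ← R1 + 1/3·R2.
R3 ← R3 − 4·R2.
R4 ← R4 + 6·R2.
R3 ← R3 / (17).
R1 ← R1 + 7/4·R3.
R2 ← R2 + 1/4·R3.
R4 ← R4 + 33/2·R3.
R4 ← R4 / (-295/68).
R1 ← R1 + 16/17·R4.
R2 ← R2 + 65/68·R4.
R3 ← R3 − 29/68·R4.
Reading off the reduced rows gives m = -3, n = 3, p = 0, q = 2.

m = -3, n = 3, p = 0, q = 2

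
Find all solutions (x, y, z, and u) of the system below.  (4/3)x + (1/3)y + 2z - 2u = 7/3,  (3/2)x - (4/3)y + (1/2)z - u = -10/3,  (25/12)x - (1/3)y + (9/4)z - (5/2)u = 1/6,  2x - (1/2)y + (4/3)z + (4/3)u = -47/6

Row-reduce:
R1 ← R1 / (4/3).
R2 ← R2 − 3/2·R1.
R3 ← R3 − 25/12·R1.
R4 ← R4 − 2·R1.
R2 ← R2 / (-41/24).
R1 ← R1 − 1/4·R2.
R3 ← R3 + 41/48·R2.
R4 ← R4 + 1·R2.
Swap R3 and R4.
R3 ← R3 / (-79/123).
R1 ← R1 − 51/41·R3.
R2 ← R2 − 42/41·R3.
Row 4 reduces to 0 = -1/2, a contradiction. The system is inconsistent.

no solution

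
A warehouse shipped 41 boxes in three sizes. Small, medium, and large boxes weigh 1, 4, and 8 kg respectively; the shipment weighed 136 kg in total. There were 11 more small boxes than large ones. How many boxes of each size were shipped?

small boxes: 16, medium boxes: 20, large boxes: 5

Let s = small boxes, m = medium boxes, l = large boxes.
  s + m + l = 41
  s + 4m + 8l = 136
  s - l = 11
Row-reduce the augmented matrix:
R2 ← R2 − 1·R1.
R3 ← R3 − 1·R1.
R2 ← R2 / (3).
R1 ← R1 − 1·R2.
R3 ← R3 + 1·R2.
R3 ← R3 / (1/3).
R1 ← R1 + 4/3·R3.
R2 ← R2 − 7/3·R3.
Reading off the reduced rows gives s = 16, m = 20, l = 5.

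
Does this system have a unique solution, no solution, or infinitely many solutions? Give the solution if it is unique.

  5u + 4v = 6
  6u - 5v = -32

Row-reduce the augmented matrix:
R1 ← R1 / (5).
R2 ← R2 − 6·R1.
R2 ← R2 / (-49/5).
R1 ← R1 − 4/5·R2.
Reading off the reduced rows gives u = -2, v = 4.

u = -2, v = 4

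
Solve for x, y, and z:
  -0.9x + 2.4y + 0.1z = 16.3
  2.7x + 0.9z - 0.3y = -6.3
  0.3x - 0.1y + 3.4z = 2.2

x = -2, y = 6, z = 1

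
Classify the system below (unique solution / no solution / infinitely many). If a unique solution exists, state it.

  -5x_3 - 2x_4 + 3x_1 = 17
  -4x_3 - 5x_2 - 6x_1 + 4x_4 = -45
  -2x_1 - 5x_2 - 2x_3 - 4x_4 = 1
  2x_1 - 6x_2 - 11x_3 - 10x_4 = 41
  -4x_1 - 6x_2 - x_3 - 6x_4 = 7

x_1 = 0, x_2 = 5, x_3 = -1, x_4 = -6

Row-reduce the augmented matrix:
R1 ← R1 / (3).
R2 ← R2 + 6·R1.
R3 ← R3 + 2·R1.
R4 ← R4 − 2·R1.
R5 ← R5 + 4·R1.
R2 ← R2 / (-5).
R3 ← R3 + 5·R2.
R4 ← R4 + 6·R2.
R5 ← R5 + 6·R2.
R3 ← R3 / (26/3).
R1 ← R1 + 5/3·R3.
R2 ← R2 − 14/5·R3.
R4 ← R4 − 137/15·R3.
R5 ← R5 − 137/15·R3.
R4 ← R4 / (-198/65).
R1 ← R1 + 22/13·R4.
R2 ← R2 − 112/65·R4.
R3 ← R3 + 8/13·R4.
R5 ← R5 + 198/65·R4.
R5 reduces to 0 = 0, so the extra equation is consistent.
Reading off the reduced rows gives x_1 = 0, x_2 = 5, x_3 = -1, x_4 = -6.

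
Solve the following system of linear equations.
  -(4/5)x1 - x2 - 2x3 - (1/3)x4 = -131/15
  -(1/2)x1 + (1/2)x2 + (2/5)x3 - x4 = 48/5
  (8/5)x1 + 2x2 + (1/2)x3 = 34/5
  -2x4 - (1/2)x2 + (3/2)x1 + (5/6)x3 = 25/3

Row-reduce the augmented matrix:
R1 ← R1 / (-4/5).
R2 ← R2 + 1/2·R1.
R3 ← R3 − 8/5·R1.
R4 ← R4 − 3/2·R1.
R2 ← R2 / (9/8).
R1 ← R1 − 5/4·R2.
R4 ← R4 + 19/8·R2.
R3 ← R3 / (-7/2).
R1 ← R1 − 2/3·R3.
R2 ← R2 − 22/15·R3.
R4 ← R4 − 17/30·R3.
R4 ← R4 / (-4162/945).
R1 ← R1 − 221/189·R4.
R2 ← R2 + 929/945·R4.
R3 ← R3 − 4/21·R4.
Reading off the reduced rows gives x1 = -2, x2 = 4, x3 = 4, x4 = -5.

x1 = -2, x2 = 4, x3 = 4, x4 = -5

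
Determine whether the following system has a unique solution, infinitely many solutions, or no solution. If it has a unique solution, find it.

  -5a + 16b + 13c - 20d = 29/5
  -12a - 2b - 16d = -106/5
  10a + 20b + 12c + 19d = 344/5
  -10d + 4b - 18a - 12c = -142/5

a = -1, b = 3/5, c = 12/5, d = 2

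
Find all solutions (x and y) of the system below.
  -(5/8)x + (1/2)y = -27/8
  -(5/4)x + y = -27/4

Row-reduce:
R1 ← R1 / (-5/8).
R2 ← R2 + 5/4·R1.
Rank is 1 with 2 unknowns, leaving y free.

infinitely many solutions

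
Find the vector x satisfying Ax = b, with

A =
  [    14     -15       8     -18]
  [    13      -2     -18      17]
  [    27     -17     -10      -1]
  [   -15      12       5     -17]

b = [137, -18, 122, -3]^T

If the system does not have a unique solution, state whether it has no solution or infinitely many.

no solution

Row-reduce:
R1 ← R1 / (14).
R2 ← R2 − 13·R1.
R3 ← R3 − 27·R1.
R4 ← R4 + 15·R1.
R2 ← R2 / (167/14).
R1 ← R1 + 15/14·R2.
R3 ← R3 − 167/14·R2.
R4 ← R4 + 57/14·R2.
Swap R3 and R4.
R3 ← R3 / (817/167).
R1 ← R1 + 286/167·R3.
R2 ← R2 + 356/167·R3.
Row 4 reduces to 0 = 3, a contradiction. The system is inconsistent.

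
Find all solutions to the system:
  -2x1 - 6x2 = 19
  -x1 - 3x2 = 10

Row-reduce:
R1 ← R1 / (-2).
R2 ← R2 + 1·R1.
Row 2 reduces to 0 = 1/2, a contradiction. The system is inconsistent.

no solution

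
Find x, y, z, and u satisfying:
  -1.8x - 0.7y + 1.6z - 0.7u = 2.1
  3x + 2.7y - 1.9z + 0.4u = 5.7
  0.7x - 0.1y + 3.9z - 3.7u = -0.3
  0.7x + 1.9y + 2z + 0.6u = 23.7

x = -1, y = 6, z = 5, u = 5

Row-reduce the augmented matrix:
R1 ← R1 / (-9/5).
R2 ← R2 − 3·R1.
R3 ← R3 − 7/10·R1.
R4 ← R4 − 7/10·R1.
R2 ← R2 / (23/15).
R1 ← R1 − 7/18·R2.
R3 ← R3 + 67/180·R2.
R4 ← R4 − 293/180·R2.
R3 ← R3 / (113/24).
R1 ← R1 + 13/12·R3.
R2 ← R2 − 1/2·R3.
R4 ← R4 − 217/120·R3.
R4 ← R4 / (7737/2825).
R1 ← R1 + 211/565·R4.
R2 ← R2 + 33/565·R4.
R3 ← R3 + 499/565·R4.
Reading off the reduced rows gives x = -1, y = 6, z = 5, u = 5.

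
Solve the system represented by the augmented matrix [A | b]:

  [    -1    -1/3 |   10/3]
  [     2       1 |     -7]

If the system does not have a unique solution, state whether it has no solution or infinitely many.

x_1 = -3, x_2 = -1

Row-reduce the augmented matrix:
R1 ← R1 / (-1).
R2 ← R2 − 2·R1.
R2 ← R2 / (1/3).
R1 ← R1 − 1/3·R2.
Reading off the reduced rows gives x_1 = -3, x_2 = -1.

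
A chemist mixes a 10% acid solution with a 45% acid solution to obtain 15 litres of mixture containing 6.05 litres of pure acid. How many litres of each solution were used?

Let a = litres of solution A, b = litres of solution B.
  a + b = 15
  (1/10)a + (9/20)b = 121/20
From equation 1: a = 15 − b.
Substitute into equation 2 and solve: b = 13.
Then a = 2.

litres of solution A: 2, litres of solution B: 13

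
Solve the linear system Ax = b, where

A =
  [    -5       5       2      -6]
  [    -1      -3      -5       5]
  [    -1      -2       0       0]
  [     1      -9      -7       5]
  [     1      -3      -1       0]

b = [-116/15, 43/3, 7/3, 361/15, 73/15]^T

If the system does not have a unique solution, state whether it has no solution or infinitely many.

x_1 = -1/3, x_2 = -1, x_3 = -11/5, x_4 = 0

Row-reduce the augmented matrix:
R1 ← R1 / (-5).
R2 ← R2 + 1·R1.
R3 ← R3 + 1·R1.
R4 ← R4 − 1·R1.
R5 ← R5 − 1·R1.
R2 ← R2 / (-4).
R1 ← R1 + 1·R2.
R3 ← R3 + 3·R2.
R4 ← R4 + 8·R2.
R5 ← R5 + 2·R2.
R3 ← R3 / (73/20).
R1 ← R1 − 19/20·R3.
R2 ← R2 − 27/20·R3.
R4 ← R4 − 21/5·R3.
R5 ← R5 − 21/10·R3.
R4 ← R4 / (-338/73).
R1 ← R1 − 40/73·R4.
R2 ← R2 + 20/73·R4.
R3 ← R3 + 69/73·R4.
R5 ← R5 + 169/73·R4.
R5 reduces to 0 = 0, so the extra equation is consistent.
Reading off the reduced rows gives x_1 = -1/3, x_2 = -1, x_3 = -11/5, x_4 = 0.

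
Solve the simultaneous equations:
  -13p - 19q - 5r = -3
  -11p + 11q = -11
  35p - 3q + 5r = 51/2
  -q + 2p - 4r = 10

no solution

Row-reduce:
R1 ← R1 / (-13).
R2 ← R2 + 11·R1.
R3 ← R3 − 35·R1.
R4 ← R4 − 2·R1.
R2 ← R2 / (352/13).
R1 ← R1 − 19/13·R2.
R3 ← R3 + 704/13·R2.
R4 ← R4 + 51/13·R2.
Swap R3 and R4.
R3 ← R3 / (-133/32).
R1 ← R1 − 5/32·R3.
R2 ← R2 − 5/32·R3.
Row 4 reduces to 0 = 1/2, a contradiction. The system is inconsistent.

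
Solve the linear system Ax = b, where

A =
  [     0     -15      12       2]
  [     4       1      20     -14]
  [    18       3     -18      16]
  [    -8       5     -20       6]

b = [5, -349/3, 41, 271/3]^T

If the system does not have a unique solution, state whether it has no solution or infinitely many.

Row-reduce the augmented matrix:
Swap R1 and R2.
R1 ← R1 / (4).
R3 ← R3 − 18·R1.
R4 ← R4 + 8·R1.
R2 ← R2 / (-15).
R1 ← R1 − 1/4·R2.
R3 ← R3 + 3/2·R2.
R4 ← R4 − 7·R2.
R3 ← R3 / (-546/5).
R1 ← R1 − 26/5·R3.
R2 ← R2 + 4/5·R3.
R4 ← R4 − 128/5·R3.
R4 ← R4 / (-236/91).
R1 ← R1 − 2/7·R4.
R2 ← R2 + 194/273·R4.
R3 ← R3 + 197/273·R4.
Reading off the reduced rows gives x_1 = -3, x_2 = -7/3, x_3 = -3, x_4 = 3.

x_1 = -3, x_2 = -7/3, x_3 = -3, x_4 = 3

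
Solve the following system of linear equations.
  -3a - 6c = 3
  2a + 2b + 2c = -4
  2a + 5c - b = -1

Row-reduce:
R1 ← R1 / (-3).
R2 ← R2 − 2·R1.
R3 ← R3 − 2·R1.
R2 ← R2 / (2).
R3 ← R3 + 1·R2.
Rank is 2 with 3 unknowns, leaving c free.

infinitely many solutions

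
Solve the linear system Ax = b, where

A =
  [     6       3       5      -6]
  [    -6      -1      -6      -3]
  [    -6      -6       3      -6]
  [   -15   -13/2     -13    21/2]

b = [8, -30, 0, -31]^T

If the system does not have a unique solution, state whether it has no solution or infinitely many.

infinitely many solutions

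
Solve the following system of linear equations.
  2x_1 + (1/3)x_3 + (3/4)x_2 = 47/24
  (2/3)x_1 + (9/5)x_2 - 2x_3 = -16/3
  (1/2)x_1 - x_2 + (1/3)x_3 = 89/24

x_1 = 7/4, x_2 = -5/2, x_3 = 1

Row-reduce the augmented matrix:
R1 ← R1 / (2).
R2 ← R2 − 2/3·R1.
R3 ← R3 − 1/2·R1.
R2 ← R2 / (31/20).
R1 ← R1 − 3/8·R2.
R3 ← R3 + 19/16·R2.
R3 ← R3 / (-763/558).
R1 ← R1 − 21/31·R3.
R2 ← R2 + 380/279·R3.
Reading off the reduced rows gives x_1 = 7/4, x_2 = -5/2, x_3 = 1.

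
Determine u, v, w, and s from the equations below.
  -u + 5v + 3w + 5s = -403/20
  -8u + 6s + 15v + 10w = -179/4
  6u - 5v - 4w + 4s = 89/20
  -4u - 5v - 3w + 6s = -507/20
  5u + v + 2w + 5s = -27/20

Row-reduce the augmented matrix:
R1 ← R1 / (-1).
R2 ← R2 + 8·R1.
R3 ← R3 − 6·R1.
R4 ← R4 + 4·R1.
R5 ← R5 − 5·R1.
R2 ← R2 / (-25).
R1 ← R1 + 5·R2.
R3 ← R3 − 25·R2.
R4 ← R4 + 25·R2.
R5 ← R5 − 26·R2.
Swap R3 and R4.
R3 ← R3 / (-1).
R1 ← R1 + 1/5·R3.
R2 ← R2 − 14/25·R3.
R5 ← R5 − 61/25·R3.
Swap R4 and R5.
R4 ← R4 / (1086/25).
R1 ← R1 + 11/5·R4.
R2 ← R2 − 314/25·R4.
R3 ← R3 + 20·R4.
R5 reduces to 0 = 0, so the extra equation is consistent.
Reading off the reduced rows gives u = 5/2, v = -5/4, w = 6/5, s = -3.

u = 5/2, v = -5/4, w = 6/5, s = -3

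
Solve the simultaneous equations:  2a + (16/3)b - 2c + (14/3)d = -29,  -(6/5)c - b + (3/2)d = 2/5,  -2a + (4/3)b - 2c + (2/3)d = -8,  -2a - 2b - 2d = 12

Row-reduce:
R1 ← R1 / (2).
R3 ← R3 + 2·R1.
R4 ← R4 + 2·R1.
R2 ← R2 / (-1).
R1 ← R1 − 8/3·R2.
R3 ← R3 − 20/3·R2.
R4 ← R4 − 10/3·R2.
R3 ← R3 / (-12).
R1 ← R1 + 21/5·R3.
R2 ← R2 − 6/5·R3.
R4 ← R4 + 6·R3.
Row 4 reduces to 0 = 3/2, a contradiction. The system is inconsistent.

no solution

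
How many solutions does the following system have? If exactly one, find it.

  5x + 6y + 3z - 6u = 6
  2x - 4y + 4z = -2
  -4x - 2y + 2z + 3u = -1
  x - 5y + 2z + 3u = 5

x = 3, y = 3, z = 1, u = 5

Row-reduce the augmented matrix:
R1 ← R1 / (5).
R2 ← R2 − 2·R1.
R3 ← R3 + 4·R1.
R4 ← R4 − 1·R1.
R2 ← R2 / (-32/5).
R1 ← R1 − 6/5·R2.
R3 ← R3 − 14/5·R2.
R4 ← R4 + 31/5·R2.
R3 ← R3 / (45/8).
R1 ← R1 − 9/8·R3.
R2 ← R2 + 7/16·R3.
R4 ← R4 + 21/16·R3.
R4 ← R4 / (17/10).
R1 ← R1 + 3/5·R4.
R2 ← R2 + 13/30·R4.
R3 ← R3 + 2/15·R4.
Reading off the reduced rows gives x = 3, y = 3, z = 1, u = 5.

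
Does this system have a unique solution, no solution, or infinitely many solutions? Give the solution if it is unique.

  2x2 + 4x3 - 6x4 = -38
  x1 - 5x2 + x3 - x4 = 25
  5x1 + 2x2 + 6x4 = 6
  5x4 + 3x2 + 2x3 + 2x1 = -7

Row-reduce the augmented matrix:
Swap R1 and R2.
R3 ← R3 − 5·R1.
R4 ← R4 − 2·R1.
R2 ← R2 / (2).
R1 ← R1 + 5·R2.
R3 ← R3 − 27·R2.
R4 ← R4 − 13·R2.
R3 ← R3 / (-59).
R1 ← R1 − 11·R3.
R2 ← R2 − 2·R3.
R4 ← R4 + 26·R3.
R4 ← R4 / (322/59).
R1 ← R1 − 68/59·R4.
R2 ← R2 − 7/59·R4.
R3 ← R3 + 92/59·R4.
Reading off the reduced rows gives x1 = 0, x2 = -6, x3 = -2, x4 = 3.

x1 = 0, x2 = -6, x3 = -2, x4 = 3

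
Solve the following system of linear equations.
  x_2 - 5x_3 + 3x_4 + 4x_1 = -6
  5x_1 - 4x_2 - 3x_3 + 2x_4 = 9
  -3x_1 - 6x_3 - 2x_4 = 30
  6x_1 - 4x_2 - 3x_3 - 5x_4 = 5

Row-reduce the augmented matrix:
R1 ← R1 / (4).
R2 ← R2 − 5·R1.
R3 ← R3 + 3·R1.
R4 ← R4 − 6·R1.
R2 ← R2 / (-21/4).
R1 ← R1 − 1/4·R2.
R3 ← R3 − 3/4·R2.
R4 ← R4 + 11/2·R2.
R3 ← R3 / (-65/7).
R1 ← R1 + 23/21·R3.
R2 ← R2 + 13/21·R3.
R4 ← R4 − 23/21·R3.
R4 ← R4 / (-23/3).
R1 ← R1 − 2/3·R4.
R2 ← R2 − 1/3·R4.
Reading off the reduced rows gives x_1 = -4, x_2 = -5, x_3 = -3, x_4 = 0.

x_1 = -4, x_2 = -5, x_3 = -3, x_4 = 0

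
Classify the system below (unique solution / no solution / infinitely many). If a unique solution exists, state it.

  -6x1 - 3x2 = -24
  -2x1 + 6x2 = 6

x1 = 3, x2 = 2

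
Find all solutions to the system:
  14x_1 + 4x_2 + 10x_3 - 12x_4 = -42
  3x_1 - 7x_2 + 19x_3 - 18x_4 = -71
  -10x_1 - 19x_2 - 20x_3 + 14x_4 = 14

infinitely many solutions

Row-reduce:
R1 ← R1 / (14).
R2 ← R2 − 3·R1.
R3 ← R3 + 10·R1.
R2 ← R2 / (-55/7).
R1 ← R1 − 2/7·R2.
R3 ← R3 + 113/7·R2.
R3 ← R3 / (-2612/55).
R1 ← R1 − 73/55·R3.
R2 ← R2 + 118/55·R3.
Rank is 3 with 4 unknowns, leaving x_4 free.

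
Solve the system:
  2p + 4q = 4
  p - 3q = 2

From equation 2: p = 2 + 3·q.
Substitute into equation 1 and solve: q = 0.
Then p = 2.

p = 2, q = 0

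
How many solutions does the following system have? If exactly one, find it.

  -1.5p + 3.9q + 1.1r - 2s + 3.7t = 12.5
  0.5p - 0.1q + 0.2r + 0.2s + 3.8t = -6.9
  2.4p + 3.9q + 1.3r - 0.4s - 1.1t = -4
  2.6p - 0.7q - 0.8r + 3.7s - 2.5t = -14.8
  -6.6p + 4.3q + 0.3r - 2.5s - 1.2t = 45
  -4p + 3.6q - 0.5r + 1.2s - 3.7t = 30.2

p = -5, q = 2, r = -1, s = -1, t = -1

Row-reduce the augmented matrix:
R1 ← R1 / (-3/2).
R2 ← R2 − 1/2·R1.
R3 ← R3 − 12/5·R1.
R4 ← R4 − 13/5·R1.
R5 ← R5 + 33/5·R1.
R6 ← R6 + 4·R1.
R2 ← R2 / (6/5).
R1 ← R1 + 13/5·R2.
R3 ← R3 − 507/50·R2.
R4 ← R4 − 303/50·R2.
R5 ← R5 + 643/50·R2.
R6 ← R6 + 34/5·R2.
R3 ← R3 / (-1037/600).
R1 ← R1 − 89/180·R3.
R2 ← R2 − 17/36·R3.
R4 ← R4 + 351/200·R3.
R5 ← R5 − 2759/1800·R3.
R6 ← R6 + 2/9·R3.
R4 ← R4 / (23243/10370).
R1 ← R1 − 436/1037·R4.
R2 ← R2 + 18/61·R4.
R3 ← R3 + 206/1037·R4.
R5 ← R5 − 16627/10370·R4.
R6 ← R6 − 3987/1037·R4.
R5 ← R5 / (-285062/31695).
R1 ← R1 + 34858/6339·R5.
R2 ← R2 + 24716/6339·R5.
R3 ← R3 − 49249/2113·R5.
R4 ← R4 − 15827/2113·R5.
R6 ← R6 + 285062/31695·R5.
R6 reduces to 0 = 0, so the extra equation is consistent.
Reading off the reduced rows gives p = -5, q = 2, r = -1, s = -1, t = -1.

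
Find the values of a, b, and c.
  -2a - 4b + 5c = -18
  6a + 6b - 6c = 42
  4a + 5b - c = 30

Row-reduce the augmented matrix:
R1 ← R1 / (-2).
R2 ← R2 − 6·R1.
R3 ← R3 − 4·R1.
R2 ← R2 / (-6).
R1 ← R1 − 2·R2.
R3 ← R3 + 3·R2.
R3 ← R3 / (9/2).
R1 ← R1 − 1/2·R3.
R2 ← R2 + 3/2·R3.
Reading off the reduced rows gives a = 5, b = 2, c = 0.

a = 5, b = 2, c = 0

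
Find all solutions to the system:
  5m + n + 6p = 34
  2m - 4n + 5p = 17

Row-reduce:
R1 ← R1 / (5).
R2 ← R2 − 2·R1.
R2 ← R2 / (-22/5).
R1 ← R1 − 1/5·R2.
Rank is 2 with 3 unknowns, leaving p free.

infinitely many solutions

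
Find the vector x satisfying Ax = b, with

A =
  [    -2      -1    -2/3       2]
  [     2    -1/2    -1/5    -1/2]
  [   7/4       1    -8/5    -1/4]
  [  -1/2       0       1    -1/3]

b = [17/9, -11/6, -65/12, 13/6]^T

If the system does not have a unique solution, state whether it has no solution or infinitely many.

x_1 = -1, x_2 = -1, x_3 = 5/3, x_4 = 0

Row-reduce the augmented matrix:
R1 ← R1 / (-2).
R2 ← R2 − 2·R1.
R3 ← R3 − 7/4·R1.
R4 ← R4 + 1/2·R1.
R2 ← R2 / (-3/2).
R1 ← R1 − 1/2·R2.
R3 ← R3 − 1/8·R2.
R4 ← R4 − 1/4·R2.
R3 ← R3 / (-203/90).
R1 ← R1 − 2/45·R3.
R2 ← R2 − 26/45·R3.
R4 ← R4 − 46/45·R3.
R4 ← R4 / (373/2436).
R1 ← R1 + 95/203·R4.
R2 ← R2 + 237/406·R4.
R3 ← R3 + 585/812·R4.
Reading off the reduced rows gives x_1 = -1, x_2 = -1, x_3 = 5/3, x_4 = 0.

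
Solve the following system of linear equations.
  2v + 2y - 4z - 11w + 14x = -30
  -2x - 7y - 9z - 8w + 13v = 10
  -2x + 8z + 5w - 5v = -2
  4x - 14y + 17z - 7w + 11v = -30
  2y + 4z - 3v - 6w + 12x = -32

Row-reduce:
R1 ← R1 / (14).
R2 ← R2 + 2·R1.
R3 ← R3 + 2·R1.
R4 ← R4 − 4·R1.
R5 ← R5 − 12·R1.
R2 ← R2 / (-47/7).
R1 ← R1 − 1/7·R2.
R3 ← R3 − 2/7·R2.
R4 ← R4 + 102/7·R2.
R5 ← R5 − 2/7·R2.
R3 ← R3 / (330/47).
R1 ← R1 + 23/47·R3.
R2 ← R2 − 67/47·R3.
R4 ← R4 − 1829/47·R3.
R5 ← R5 − 330/47·R3.
R4 ← R4 / (28/165).
R1 ← R1 + 257/330·R4.
R2 ← R2 − 134/165·R4.
R3 ← R3 − 71/165·R4.
Rank is 4 with 5 unknowns, leaving v free.

infinitely many solutions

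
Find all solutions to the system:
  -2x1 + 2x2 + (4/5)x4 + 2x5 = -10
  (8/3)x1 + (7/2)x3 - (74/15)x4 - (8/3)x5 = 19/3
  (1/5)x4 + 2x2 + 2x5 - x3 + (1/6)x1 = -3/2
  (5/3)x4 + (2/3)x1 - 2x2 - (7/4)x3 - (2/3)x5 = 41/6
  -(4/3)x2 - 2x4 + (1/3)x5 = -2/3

infinitely many solutions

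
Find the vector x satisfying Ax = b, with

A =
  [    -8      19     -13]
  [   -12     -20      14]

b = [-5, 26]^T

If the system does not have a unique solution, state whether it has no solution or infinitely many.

Row-reduce:
R1 ← R1 / (-8).
R2 ← R2 + 12·R1.
R2 ← R2 / (-97/2).
R1 ← R1 + 19/8·R2.
Rank is 2 with 3 unknowns, leaving x_3 free.

infinitely many solutions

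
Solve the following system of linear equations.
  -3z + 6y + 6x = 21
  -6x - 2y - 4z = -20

Row-reduce:
R1 ← R1 / (6).
R2 ← R2 + 6·R1.
R2 ← R2 / (4).
R1 ← R1 − 1·R2.
Rank is 2 with 3 unknowns, leaving z free.

infinitely many solutions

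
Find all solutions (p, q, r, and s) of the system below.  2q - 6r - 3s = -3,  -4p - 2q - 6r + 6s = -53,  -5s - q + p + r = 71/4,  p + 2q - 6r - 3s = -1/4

p = 11/4, q = 3, r = 3, s = -3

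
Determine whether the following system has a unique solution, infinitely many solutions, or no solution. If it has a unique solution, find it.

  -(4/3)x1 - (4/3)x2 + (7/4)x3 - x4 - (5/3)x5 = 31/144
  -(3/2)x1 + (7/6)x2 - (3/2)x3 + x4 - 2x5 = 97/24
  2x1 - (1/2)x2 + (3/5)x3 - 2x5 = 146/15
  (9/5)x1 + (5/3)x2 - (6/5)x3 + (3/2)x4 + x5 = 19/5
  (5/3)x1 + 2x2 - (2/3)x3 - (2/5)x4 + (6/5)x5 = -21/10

Row-reduce the augmented matrix:
R1 ← R1 / (-4/3).
R2 ← R2 + 3/2·R1.
R3 ← R3 − 2·R1.
R4 ← R4 − 9/5·R1.
R5 ← R5 − 5/3·R1.
R2 ← R2 / (8/3).
R1 ← R1 − 1·R2.
R3 ← R3 + 5/2·R2.
R4 ← R4 + 2/15·R2.
R5 ← R5 − 1/3·R2.
R3 ← R3 / (-69/2560).
R1 ← R1 + 3/256·R3.
R2 ← R2 + 333/256·R3.
R4 ← R4 − 633/640·R3.
R5 ← R5 − 1501/768·R3.
R4 ← R4 / (4213/230).
R1 ← R1 + 6/23·R4.
R2 ← R2 + 528/23·R4.
R3 ← R3 + 420/23·R4.
R5 ← R5 − 3884/115·R4.
R5 ← R5 / (-441398/21065).
R1 ← R1 − 3680/4213·R5.
R2 ← R2 − 3396/383·R5.
R3 ← R3 − 4820/4213·R5.
R4 ← R4 + 39258/4213·R5.
Reading off the reduced rows gives x1 = 2, x2 = -1/2, x3 = 1/4, x4 = 8/3, x5 = -8/3.

x1 = 2, x2 = -1/2, x3 = 1/4, x4 = 8/3, x5 = -8/3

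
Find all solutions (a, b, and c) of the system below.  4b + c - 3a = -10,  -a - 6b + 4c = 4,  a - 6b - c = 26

Row-reduce the augmented matrix:
R1 ← R1 / (-3).
R2 ← R2 + 1·R1.
R3 ← R3 − 1·R1.
R2 ← R2 / (-22/3).
R1 ← R1 + 4/3·R2.
R3 ← R3 + 14/3·R2.
R3 ← R3 / (-3).
R1 ← R1 + 1·R3.
R2 ← R2 + 1/2·R3.
Reading off the reduced rows gives a = -4, b = -4, c = -6.

a = -4, b = -4, c = -6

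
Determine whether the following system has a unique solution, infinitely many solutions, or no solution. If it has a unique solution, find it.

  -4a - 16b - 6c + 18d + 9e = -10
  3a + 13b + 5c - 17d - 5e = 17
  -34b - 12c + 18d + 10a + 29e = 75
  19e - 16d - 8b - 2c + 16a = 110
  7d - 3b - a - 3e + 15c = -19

no solution

Row-reduce:
R1 ← R1 / (-4).
R2 ← R2 − 3·R1.
R3 ← R3 − 10·R1.
R4 ← R4 − 16·R1.
R5 ← R5 + 1·R1.
R1 ← R1 − 4·R2.
R3 ← R3 + 74·R2.
R4 ← R4 + 72·R2.
R5 ← R5 − 1·R2.
R3 ← R3 / (10).
R1 ← R1 + 1/2·R3.
R2 ← R2 − 1/2·R3.
R4 ← R4 − 10·R3.
R5 ← R5 − 16·R3.
Swap R4 and R5.
R4 ← R4 / (1598/5).
R1 ← R1 + 3/10·R4.
R2 ← R2 − 63/10·R4.
R3 ← R3 + 98/5·R4.
Row 5 reduces to 0 = 1, a contradiction. The system is inconsistent.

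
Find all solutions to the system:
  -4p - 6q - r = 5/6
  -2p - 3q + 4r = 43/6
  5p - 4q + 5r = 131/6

p = 5/3, q = -3/2, r = 3/2

Row-reduce the augmented matrix:
R1 ← R1 / (-4).
R2 ← R2 + 2·R1.
R3 ← R3 − 5·R1.
Swap R2 and R3.
R2 ← R2 / (-23/2).
R1 ← R1 − 3/2·R2.
R3 ← R3 / (9/2).
R1 ← R1 − 17/23·R3.
R2 ← R2 + 15/46·R3.
Reading off the reduced rows gives p = 5/3, q = -3/2, r = 3/2.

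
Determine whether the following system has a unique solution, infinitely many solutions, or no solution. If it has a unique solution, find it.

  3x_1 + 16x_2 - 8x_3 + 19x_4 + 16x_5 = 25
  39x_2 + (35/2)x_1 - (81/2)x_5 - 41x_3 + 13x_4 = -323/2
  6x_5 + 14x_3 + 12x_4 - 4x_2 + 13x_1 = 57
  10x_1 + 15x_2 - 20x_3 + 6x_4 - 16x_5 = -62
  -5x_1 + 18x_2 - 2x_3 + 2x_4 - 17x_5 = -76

Row-reduce:
R1 ← R1 / (3).
R2 ← R2 − 35/2·R1.
R3 ← R3 − 13·R1.
R4 ← R4 − 10·R1.
R5 ← R5 + 5·R1.
R2 ← R2 / (-163/3).
R1 ← R1 − 16/3·R2.
R3 ← R3 + 220/3·R2.
R4 ← R4 + 115/3·R2.
R5 ← R5 − 134/3·R2.
R3 ← R3 / (6686/163).
R1 ← R1 + 344/163·R3.
R2 ← R2 + 17/163·R3.
R4 ← R4 − 435/163·R3.
R5 ← R5 + 1740/163·R3.
R4 ← R4 / (25658/3343).
R1 ← R1 + 317/3343·R4.
R2 ← R2 − 6544/3343·R4.
R3 ← R3 − 10059/6686·R4.
R5 ← R5 + 102632/3343·R4.
Row 5 reduces to 0 = -1, a contradiction. The system is inconsistent.

no solution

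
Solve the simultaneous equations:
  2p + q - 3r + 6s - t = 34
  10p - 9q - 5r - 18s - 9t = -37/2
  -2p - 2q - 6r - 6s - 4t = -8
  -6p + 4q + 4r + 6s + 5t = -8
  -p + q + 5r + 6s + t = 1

no solution

Row-reduce:
R1 ← R1 / (2).
R2 ← R2 − 10·R1.
R3 ← R3 + 2·R1.
R4 ← R4 + 6·R1.
R5 ← R5 + 1·R1.
R2 ← R2 / (-14).
R1 ← R1 − 1/2·R2.
R3 ← R3 + 1·R2.
R4 ← R4 − 7·R2.
R5 ← R5 − 3/2·R2.
R3 ← R3 / (-68/7).
R1 ← R1 + 8/7·R3.
R2 ← R2 + 5/7·R3.
R5 ← R5 − 32/7·R3.
Swap R4 and R5.
R4 ← R4 / (93/17).
R1 ← R1 − 15/17·R4.
R2 ← R2 − 54/17·R4.
R3 ← R3 + 6/17·R4.
Row 5 reduces to 0 = -1/4, a contradiction. The system is inconsistent.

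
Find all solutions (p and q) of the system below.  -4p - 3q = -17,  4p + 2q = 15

p = 11/4, q = 2

Row-reduce the augmented matrix:
R1 ← R1 / (-4).
R2 ← R2 − 4·R1.
R2 ← R2 / (-1).
R1 ← R1 − 3/4·R2.
Reading off the reduced rows gives p = 11/4, q = 2.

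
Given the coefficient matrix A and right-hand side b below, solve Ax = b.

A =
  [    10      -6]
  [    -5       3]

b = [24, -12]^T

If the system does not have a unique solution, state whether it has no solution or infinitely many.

infinitely many solutions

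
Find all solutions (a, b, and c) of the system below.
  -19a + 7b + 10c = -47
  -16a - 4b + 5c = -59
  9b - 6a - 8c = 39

a = 2, b = 3, c = -3

Row-reduce the augmented matrix:
R1 ← R1 / (-19).
R2 ← R2 + 16·R1.
R3 ← R3 + 6·R1.
R2 ← R2 / (-188/19).
R1 ← R1 + 7/19·R2.
R3 ← R3 − 129/19·R2.
R3 ← R3 / (-2539/188).
R1 ← R1 + 75/188·R3.
R2 ← R2 − 65/188·R3.
Reading off the reduced rows gives a = 2, b = 3, c = -3.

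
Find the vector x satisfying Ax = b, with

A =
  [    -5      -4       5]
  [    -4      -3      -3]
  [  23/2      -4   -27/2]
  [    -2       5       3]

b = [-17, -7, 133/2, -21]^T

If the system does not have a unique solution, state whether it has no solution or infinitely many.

Row-reduce:
R1 ← R1 / (-5).
R2 ← R2 + 4·R1.
R3 ← R3 − 23/2·R1.
R4 ← R4 + 2·R1.
R2 ← R2 / (1/5).
R1 ← R1 − 4/5·R2.
R3 ← R3 + 66/5·R2.
R4 ← R4 − 33/5·R2.
R3 ← R3 / (-464).
R1 ← R1 − 27·R3.
R2 ← R2 + 35·R3.
R4 ← R4 − 232·R3.
Row 4 reduces to 0 = -1/2, a contradiction. The system is inconsistent.

no solution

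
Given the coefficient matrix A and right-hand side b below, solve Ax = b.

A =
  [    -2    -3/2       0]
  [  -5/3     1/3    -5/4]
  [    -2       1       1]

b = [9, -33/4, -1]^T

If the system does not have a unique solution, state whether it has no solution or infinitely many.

x_1 = 0, x_2 = -6, x_3 = 5

Row-reduce the augmented matrix:
R1 ← R1 / (-2).
R2 ← R2 + 5/3·R1.
R3 ← R3 + 2·R1.
R2 ← R2 / (19/12).
R1 ← R1 − 3/4·R2.
R3 ← R3 − 5/2·R2.
R3 ← R3 / (113/38).
R1 ← R1 − 45/76·R3.
R2 ← R2 + 15/19·R3.
Reading off the reduced rows gives x_1 = 0, x_2 = -6, x_3 = 5.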